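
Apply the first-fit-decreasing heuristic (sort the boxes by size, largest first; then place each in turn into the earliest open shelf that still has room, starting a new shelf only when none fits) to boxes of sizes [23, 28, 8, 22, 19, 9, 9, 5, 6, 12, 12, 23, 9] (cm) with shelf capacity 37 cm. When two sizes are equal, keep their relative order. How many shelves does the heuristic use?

6

Sorted descending: 28, 23, 23, 22, 19, 12, 12, 9, 9, 9, 8, 6, 5.
  28 → shelf 1 (new)  [load 28/37]
  23 → shelf 2 (new)  [load 23/37]
  23 → shelf 3 (new)  [load 23/37]
  22 → shelf 4 (new)  [load 22/37]
  19 → shelf 5 (new)  [load 19/37]
  12 → shelf 2  [load 35/37]
  12 → shelf 3  [load 35/37]
  9 → shelf 1  [load 37/37]
  9 → shelf 4  [load 31/37]
  9 → shelf 5  [load 28/37]
  8 → shelf 5  [load 36/37]
  6 → shelf 4  [load 37/37]
  5 → shelf 6 (new)  [load 5/37]
6 shelves opened.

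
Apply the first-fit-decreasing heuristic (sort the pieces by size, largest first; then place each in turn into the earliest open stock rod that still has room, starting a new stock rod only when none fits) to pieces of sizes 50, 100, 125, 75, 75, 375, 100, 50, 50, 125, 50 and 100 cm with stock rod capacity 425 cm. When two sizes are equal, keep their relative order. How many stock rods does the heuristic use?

Sorted descending: 375, 125, 125, 100, 100, 100, 75, 75, 50, 50, 50, 50.
  375 → stock rod 1 (new)  [load 375/425]
  125 → stock rod 2 (new)  [load 125/425]
  125 → stock rod 2  [load 250/425]
  100 → stock rod 2  [load 350/425]
  100 → stock rod 3 (new)  [load 100/425]
  100 → stock rod 3  [load 200/425]
  75 → stock rod 2  [load 425/425]
  75 → stock rod 3  [load 275/425]
  50 → stock rod 1  [load 425/425]
  50 → stock rod 3  [load 325/425]
  50 → stock rod 3  [load 375/425]
  50 → stock rod 3  [load 425/425]
3 stock rods opened.

3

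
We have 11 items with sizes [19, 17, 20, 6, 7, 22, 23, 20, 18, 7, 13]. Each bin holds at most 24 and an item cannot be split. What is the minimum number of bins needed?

Total = 23 + 22 + 20 + 20 + 19 + 18 + 17 + 13 + 7 + 7 + 6 = 172.
Lower bound: ⌈172/24⌉ = 8 bins.
A packing using 8 bins:
  bin 1: 23 = 23
  bin 2: 22 = 22
  bin 3: 20 = 20
  bin 4: 20 = 20
  bin 5: 19 = 19
  bin 6: 18 + 6 = 24
  bin 7: 17 + 7 = 24
  bin 8: 13 + 7 = 20
This matches the lower bound, so 8 is optimal.

8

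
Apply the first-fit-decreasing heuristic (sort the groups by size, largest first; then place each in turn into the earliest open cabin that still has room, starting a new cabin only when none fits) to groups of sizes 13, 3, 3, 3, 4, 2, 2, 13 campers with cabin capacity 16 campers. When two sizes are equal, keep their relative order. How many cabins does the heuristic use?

Sorted descending: 13, 13, 4, 3, 3, 3, 2, 2.
  13 → cabin 1 (new)  [load 13/16]
  13 → cabin 2 (new)  [load 13/16]
  4 → cabin 3 (new)  [load 4/16]
  3 → cabin 1  [load 16/16]
  3 → cabin 2  [load 16/16]
  3 → cabin 3  [load 7/16]
  2 → cabin 3  [load 9/16]
  2 → cabin 3  [load 11/16]
3 cabins opened.

3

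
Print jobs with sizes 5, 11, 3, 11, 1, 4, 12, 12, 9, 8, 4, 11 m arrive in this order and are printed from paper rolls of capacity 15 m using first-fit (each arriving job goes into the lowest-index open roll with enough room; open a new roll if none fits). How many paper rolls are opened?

8

  5 → roll 1 (new)  [load 5/15]
  11 → roll 2 (new)  [load 11/15]
  3 → roll 1  [load 8/15]
  11 → roll 3 (new)  [load 11/15]
  1 → roll 1  [load 9/15]
  4 → roll 1  [load 13/15]
  12 → roll 4 (new)  [load 12/15]
  12 → roll 5 (new)  [load 12/15]
  9 → roll 6 (new)  [load 9/15]
  8 → roll 7 (new)  [load 8/15]
  4 → roll 2  [load 15/15]
  11 → roll 8 (new)  [load 11/15]
8 paper rolls opened.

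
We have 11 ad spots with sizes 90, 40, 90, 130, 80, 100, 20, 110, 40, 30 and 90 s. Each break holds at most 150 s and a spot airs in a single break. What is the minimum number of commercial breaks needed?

Total = 130 + 110 + 100 + 90 + 90 + 90 + 80 + 40 + 40 + 30 + 20 = 820 s.
Lower bound: ⌈820/150⌉ = 6 commercial breaks.
Also, 7 ad spots each exceed 75 s, and no two of those can share a break, so at least 7 commercial breaks are needed.
A packing using 7 commercial breaks:
  break 1: 130 + 20 = 150
  break 2: 110 + 40 = 150
  break 3: 100 + 40 = 140
  break 4: 90 + 30 = 120
  break 5: 90 = 90
  break 6: 90 = 90
  break 7: 80 = 80
This matches the lower bound, so 7 is optimal.

7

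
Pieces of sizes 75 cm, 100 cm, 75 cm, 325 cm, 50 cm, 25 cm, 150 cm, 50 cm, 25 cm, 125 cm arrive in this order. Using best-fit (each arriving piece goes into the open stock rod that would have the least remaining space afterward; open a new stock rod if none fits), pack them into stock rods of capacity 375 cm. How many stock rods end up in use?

  75 → stock rod 1 (new)  [load 75/375]
  100 → stock rod 1  [load 175/375]
  75 → stock rod 1  [load 250/375]
  325 → stock rod 2 (new)  [load 325/375]
  50 → stock rod 2  [load 375/375]
  25 → stock rod 1  [load 275/375]
  150 → stock rod 3 (new)  [load 150/375]
  50 → stock rod 1  [load 325/375]
  25 → stock rod 1  [load 350/375]
  125 → stock rod 3  [load 275/375]
3 stock rods opened.

3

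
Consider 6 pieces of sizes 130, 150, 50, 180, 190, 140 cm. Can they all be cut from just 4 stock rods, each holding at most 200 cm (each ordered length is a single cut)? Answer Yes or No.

No

Total = 840 cm; ⌈840/200⌉ = 5.
At least 5 stock rods are required, but only 4 are allowed.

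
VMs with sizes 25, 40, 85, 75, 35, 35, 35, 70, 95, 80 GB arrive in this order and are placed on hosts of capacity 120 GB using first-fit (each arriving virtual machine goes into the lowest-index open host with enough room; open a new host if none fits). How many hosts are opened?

  25 → host 1 (new)  [load 25/120]
  40 → host 1  [load 65/120]
  85 → host 2 (new)  [load 85/120]
  75 → host 3 (new)  [load 75/120]
  35 → host 1  [load 100/120]
  35 → host 2  [load 120/120]
  35 → host 3  [load 110/120]
  70 → host 4 (new)  [load 70/120]
  95 → host 5 (new)  [load 95/120]
  80 → host 6 (new)  [load 80/120]
6 hosts opened.

6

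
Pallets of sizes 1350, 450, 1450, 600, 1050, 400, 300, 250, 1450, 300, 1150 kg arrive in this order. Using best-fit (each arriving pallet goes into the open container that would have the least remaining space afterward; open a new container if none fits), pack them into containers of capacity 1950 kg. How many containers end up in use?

5

  1350 → container 1 (new)  [load 1350/1950]
  450 → container 1  [load 1800/1950]
  1450 → container 2 (new)  [load 1450/1950]
  600 → container 3 (new)  [load 600/1950]
  1050 → container 3  [load 1650/1950]
  400 → container 2  [load 1850/1950]
  300 → container 3  [load 1950/1950]
  250 → container 4 (new)  [load 250/1950]
  1450 → container 4  [load 1700/1950]
  300 → container 5 (new)  [load 300/1950]
  1150 → container 5  [load 1450/1950]
5 containers opened.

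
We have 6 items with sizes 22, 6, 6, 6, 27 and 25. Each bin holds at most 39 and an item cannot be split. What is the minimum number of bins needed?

3

Total = 27 + 25 + 22 + 6 + 6 + 6 = 92.
Lower bound: ⌈92/39⌉ = 3 bins.
A packing using 3 bins:
  bin 1: 27 + 6 + 6 = 39
  bin 2: 25 + 6 = 31
  bin 3: 22 = 22
This matches the lower bound, so 3 is optimal.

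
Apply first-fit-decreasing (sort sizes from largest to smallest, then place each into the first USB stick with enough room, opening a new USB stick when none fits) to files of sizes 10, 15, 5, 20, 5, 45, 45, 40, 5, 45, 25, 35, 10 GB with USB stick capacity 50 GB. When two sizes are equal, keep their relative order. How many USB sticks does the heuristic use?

7

Sorted descending: 45, 45, 45, 40, 35, 25, 20, 15, 10, 10, 5, 5, 5.
  45 → USB stick 1 (new)  [load 45/50]
  45 → USB stick 2 (new)  [load 45/50]
  45 → USB stick 3 (new)  [load 45/50]
  40 → USB stick 4 (new)  [load 40/50]
  35 → USB stick 5 (new)  [load 35/50]
  25 → USB stick 6 (new)  [load 25/50]
  20 → USB stick 6  [load 45/50]
  15 → USB stick 5  [load 50/50]
  10 → USB stick 4  [load 50/50]
  10 → USB stick 7 (new)  [load 10/50]
  5 → USB stick 1  [load 50/50]
  5 → USB stick 2  [load 50/50]
  5 → USB stick 3  [load 50/50]
7 USB sticks opened.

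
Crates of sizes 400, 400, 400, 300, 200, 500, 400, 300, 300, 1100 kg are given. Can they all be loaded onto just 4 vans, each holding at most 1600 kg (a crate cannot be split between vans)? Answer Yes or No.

A valid assignment using 3 vans:
  van 1: 1100 + 500 = 1600
  van 2: 400 + 400 + 400 + 400 = 1600
  van 3: 300 + 300 + 300 + 200 = 1100
That uses only 3 ≤ 4, so 4 vans are enough.

Yes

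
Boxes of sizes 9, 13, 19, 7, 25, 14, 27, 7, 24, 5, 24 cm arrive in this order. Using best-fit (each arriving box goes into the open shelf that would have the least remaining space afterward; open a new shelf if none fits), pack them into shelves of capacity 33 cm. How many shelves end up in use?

  9 → shelf 1 (new)  [load 9/33]
  13 → shelf 1  [load 22/33]
  19 → shelf 2 (new)  [load 19/33]
  7 → shelf 1  [load 29/33]
  25 → shelf 3 (new)  [load 25/33]
  14 → shelf 2  [load 33/33]
  27 → shelf 4 (new)  [load 27/33]
  7 → shelf 3  [load 32/33]
  24 → shelf 5 (new)  [load 24/33]
  5 → shelf 4  [load 32/33]
  24 → shelf 6 (new)  [load 24/33]
6 shelves opened.

6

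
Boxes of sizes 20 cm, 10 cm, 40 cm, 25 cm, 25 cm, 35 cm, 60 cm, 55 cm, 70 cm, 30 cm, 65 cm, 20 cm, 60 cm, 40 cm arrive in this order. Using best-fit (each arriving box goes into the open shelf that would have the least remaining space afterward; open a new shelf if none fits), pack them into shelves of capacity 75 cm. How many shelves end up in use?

  20 → shelf 1 (new)  [load 20/75]
  10 → shelf 1  [load 30/75]
  40 → shelf 1  [load 70/75]
  25 → shelf 2 (new)  [load 25/75]
  25 → shelf 2  [load 50/75]
  35 → shelf 3 (new)  [load 35/75]
  60 → shelf 4 (new)  [load 60/75]
  55 → shelf 5 (new)  [load 55/75]
  70 → shelf 6 (new)  [load 70/75]
  30 → shelf 3  [load 65/75]
  65 → shelf 7 (new)  [load 65/75]
  20 → shelf 5  [load 75/75]
  60 → shelf 8 (new)  [load 60/75]
  40 → shelf 9 (new)  [load 40/75]
9 shelves opened.

9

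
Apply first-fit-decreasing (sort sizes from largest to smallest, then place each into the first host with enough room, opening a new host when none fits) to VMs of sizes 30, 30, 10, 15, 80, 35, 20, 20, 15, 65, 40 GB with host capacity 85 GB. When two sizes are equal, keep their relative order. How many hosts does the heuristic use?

Sorted descending: 80, 65, 40, 35, 30, 30, 20, 20, 15, 15, 10.
  80 → host 1 (new)  [load 80/85]
  65 → host 2 (new)  [load 65/85]
  40 → host 3 (new)  [load 40/85]
  35 → host 3  [load 75/85]
  30 → host 4 (new)  [load 30/85]
  30 → host 4  [load 60/85]
  20 → host 2  [load 85/85]
  20 → host 4  [load 80/85]
  15 → host 5 (new)  [load 15/85]
  15 → host 5  [load 30/85]
  10 → host 3  [load 85/85]
5 hosts opened.

5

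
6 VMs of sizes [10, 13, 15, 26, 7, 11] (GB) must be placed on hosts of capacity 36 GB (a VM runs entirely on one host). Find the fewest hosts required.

3

Total = 26 + 15 + 13 + 11 + 10 + 7 = 82 GB.
Lower bound: ⌈82/36⌉ = 3 hosts.
A packing using 3 hosts:
  host 1: 26 + 10 = 36
  host 2: 15 + 13 + 7 = 35
  host 3: 11 = 11
This matches the lower bound, so 3 is optimal.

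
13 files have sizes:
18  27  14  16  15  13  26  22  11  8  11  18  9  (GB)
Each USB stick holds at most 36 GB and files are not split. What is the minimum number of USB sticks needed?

Total = 27 + 26 + 22 + 18 + 18 + 16 + 15 + 14 + 13 + 11 + 11 + 9 + 8 = 208 GB.
Lower bound: ⌈208/36⌉ = 6 USB sticks.
A packing using 6 USB sticks:
  USB stick 1: 27 + 9 = 36
  USB stick 2: 26 + 8 = 34
  USB stick 3: 22 + 14 = 36
  USB stick 4: 18 + 18 = 36
  USB stick 5: 16 + 15 = 31
  USB stick 6: 13 + 11 + 11 = 35
This matches the lower bound, so 6 is optimal.

6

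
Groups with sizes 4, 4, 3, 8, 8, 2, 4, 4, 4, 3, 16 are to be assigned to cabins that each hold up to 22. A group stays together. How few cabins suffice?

3

Total = 16 + 8 + 8 + 4 + 4 + 4 + 4 + 4 + 3 + 3 + 2 = 60.
Lower bound: ⌈60/22⌉ = 3 cabins.
A packing using 3 cabins:
  cabin 1: 16 + 4 + 2 = 22
  cabin 2: 8 + 8 + 4 = 20
  cabin 3: 4 + 4 + 4 + 3 + 3 = 18
This matches the lower bound, so 3 is optimal.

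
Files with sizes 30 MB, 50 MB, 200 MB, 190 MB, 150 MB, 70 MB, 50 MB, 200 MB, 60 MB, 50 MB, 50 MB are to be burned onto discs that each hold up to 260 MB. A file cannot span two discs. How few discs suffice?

5

Total = 200 + 200 + 190 + 150 + 70 + 60 + 50 + 50 + 50 + 50 + 30 = 1100 MB.
Lower bound: ⌈1100/260⌉ = 5 discs.
A packing using 5 discs:
  disc 1: 200 + 60 = 260
  disc 2: 200 + 50 = 250
  disc 3: 190 + 70 = 260
  disc 4: 150 + 50 + 50 = 250
  disc 5: 50 + 30 = 80
This matches the lower bound, so 5 is optimal.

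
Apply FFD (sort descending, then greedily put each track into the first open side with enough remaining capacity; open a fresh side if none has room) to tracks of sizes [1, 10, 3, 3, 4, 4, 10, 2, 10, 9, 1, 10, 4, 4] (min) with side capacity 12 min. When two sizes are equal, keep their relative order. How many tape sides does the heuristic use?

Sorted descending: 10, 10, 10, 10, 9, 4, 4, 4, 4, 3, 3, 2, 1, 1.
  10 → side 1 (new)  [load 10/12]
  10 → side 2 (new)  [load 10/12]
  10 → side 3 (new)  [load 10/12]
  10 → side 4 (new)  [load 10/12]
  9 → side 5 (new)  [load 9/12]
  4 → side 6 (new)  [load 4/12]
  4 → side 6  [load 8/12]
  4 → side 6  [load 12/12]
  4 → side 7 (new)  [load 4/12]
  3 → side 5  [load 12/12]
  3 → side 7  [load 7/12]
  2 → side 1  [load 12/12]
  1 → side 2  [load 11/12]
  1 → side 2  [load 12/12]
7 tape sides opened.

7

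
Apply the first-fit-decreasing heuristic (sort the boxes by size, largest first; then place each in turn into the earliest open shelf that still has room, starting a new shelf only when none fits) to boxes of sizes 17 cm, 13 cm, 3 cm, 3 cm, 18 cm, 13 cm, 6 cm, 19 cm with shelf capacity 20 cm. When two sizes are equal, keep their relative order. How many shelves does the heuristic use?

Sorted descending: 19, 18, 17, 13, 13, 6, 3, 3.
  19 → shelf 1 (new)  [load 19/20]
  18 → shelf 2 (new)  [load 18/20]
  17 → shelf 3 (new)  [load 17/20]
  13 → shelf 4 (new)  [load 13/20]
  13 → shelf 5 (new)  [load 13/20]
  6 → shelf 4  [load 19/20]
  3 → shelf 3  [load 20/20]
  3 → shelf 5  [load 16/20]
5 shelves opened.

5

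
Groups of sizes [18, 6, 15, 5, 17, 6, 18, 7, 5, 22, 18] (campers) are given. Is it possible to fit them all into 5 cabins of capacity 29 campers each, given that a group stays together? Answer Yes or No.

No

Total = 137 campers; ⌈137/29⌉ = 5.
6 groups each exceed half the capacity and cannot share a cabin, forcing at least 6 cabins.
At least 6 cabins are required, but only 5 are allowed.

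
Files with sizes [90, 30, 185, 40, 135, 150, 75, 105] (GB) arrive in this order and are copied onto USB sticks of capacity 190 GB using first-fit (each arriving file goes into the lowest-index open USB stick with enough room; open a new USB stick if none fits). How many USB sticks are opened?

  90 → USB stick 1 (new)  [load 90/190]
  30 → USB stick 1  [load 120/190]
  185 → USB stick 2 (new)  [load 185/190]
  40 → USB stick 1  [load 160/190]
  135 → USB stick 3 (new)  [load 135/190]
  150 → USB stick 4 (new)  [load 150/190]
  75 → USB stick 5 (new)  [load 75/190]
  105 → USB stick 5  [load 180/190]
5 USB sticks opened.

5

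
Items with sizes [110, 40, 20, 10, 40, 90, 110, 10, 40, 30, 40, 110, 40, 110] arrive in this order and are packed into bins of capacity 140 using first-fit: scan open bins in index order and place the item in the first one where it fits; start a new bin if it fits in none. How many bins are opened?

  110 → bin 1 (new)  [load 110/140]
  40 → bin 2 (new)  [load 40/140]
  20 → bin 1  [load 130/140]
  10 → bin 1  [load 140/140]
  40 → bin 2  [load 80/140]
  90 → bin 3 (new)  [load 90/140]
  110 → bin 4 (new)  [load 110/140]
  10 → bin 2  [load 90/140]
  40 → bin 2  [load 130/140]
  30 → bin 3  [load 120/140]
  40 → bin 5 (new)  [load 40/140]
  110 → bin 6 (new)  [load 110/140]
  40 → bin 5  [load 80/140]
  110 → bin 7 (new)  [load 110/140]
7 bins opened.

7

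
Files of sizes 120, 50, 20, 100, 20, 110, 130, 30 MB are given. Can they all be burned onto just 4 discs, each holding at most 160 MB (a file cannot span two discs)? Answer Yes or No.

Yes

A valid assignment using 4 discs:
  disc 1: 130 + 30 = 160
  disc 2: 120 + 20 + 20 = 160
  disc 3: 110 + 50 = 160
  disc 4: 100 = 100
Every load is within 160 MB, so 4 discs suffice.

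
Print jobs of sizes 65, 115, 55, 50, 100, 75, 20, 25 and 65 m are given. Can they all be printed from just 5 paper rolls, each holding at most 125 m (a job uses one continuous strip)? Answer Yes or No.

A valid assignment using 5 paper rolls:
  roll 1: 115 = 115
  roll 2: 100 + 25 = 125
  roll 3: 75 + 50 = 125
  roll 4: 65 + 55 = 120
  roll 5: 65 + 20 = 85
Every load is within 125 m, so 5 paper rolls suffice.

Yes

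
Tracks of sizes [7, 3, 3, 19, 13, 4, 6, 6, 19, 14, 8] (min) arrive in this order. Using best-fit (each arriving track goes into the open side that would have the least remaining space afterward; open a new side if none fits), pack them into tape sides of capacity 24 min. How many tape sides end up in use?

5

  7 → side 1 (new)  [load 7/24]
  3 → side 1  [load 10/24]
  3 → side 1  [load 13/24]
  19 → side 2 (new)  [load 19/24]
  13 → side 3 (new)  [load 13/24]
  4 → side 2  [load 23/24]
  6 → side 1  [load 19/24]
  6 → side 3  [load 19/24]
  19 → side 4 (new)  [load 19/24]
  14 → side 5 (new)  [load 14/24]
  8 → side 5  [load 22/24]
5 tape sides opened.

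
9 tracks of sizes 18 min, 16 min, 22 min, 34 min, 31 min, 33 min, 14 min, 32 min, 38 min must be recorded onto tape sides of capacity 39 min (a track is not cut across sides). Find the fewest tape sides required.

Total = 38 + 34 + 33 + 32 + 31 + 22 + 18 + 16 + 14 = 238 min.
Lower bound: ⌈238/39⌉ = 7 tape sides.
A packing using 7 tape sides:
  side 1: 38 = 38
  side 2: 34 = 34
  side 3: 33 = 33
  side 4: 32 = 32
  side 5: 31 = 31
  side 6: 22 + 16 = 38
  side 7: 18 + 14 = 32
This matches the lower bound, so 7 is optimal.

7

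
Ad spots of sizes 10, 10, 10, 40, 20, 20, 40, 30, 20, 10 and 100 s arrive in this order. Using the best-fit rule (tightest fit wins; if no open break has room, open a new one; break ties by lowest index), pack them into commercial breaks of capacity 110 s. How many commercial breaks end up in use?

3

  10 → break 1 (new)  [load 10/110]
  10 → break 1  [load 20/110]
  10 → break 1  [load 30/110]
  40 → break 1  [load 70/110]
  20 → break 1  [load 90/110]
  20 → break 1  [load 110/110]
  40 → break 2 (new)  [load 40/110]
  30 → break 2  [load 70/110]
  20 → break 2  [load 90/110]
  10 → break 2  [load 100/110]
  100 → break 3 (new)  [load 100/110]
3 commercial breaks opened.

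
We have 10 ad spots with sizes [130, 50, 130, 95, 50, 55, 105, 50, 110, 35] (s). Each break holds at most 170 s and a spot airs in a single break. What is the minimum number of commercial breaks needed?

6

Total = 130 + 130 + 110 + 105 + 95 + 55 + 50 + 50 + 50 + 35 = 810 s.
Lower bound: ⌈810/170⌉ = 5 commercial breaks.
A packing using 6 commercial breaks:
  break 1: 130 + 35 = 165
  break 2: 130 = 130
  break 3: 110 + 55 = 165
  break 4: 105 + 50 = 155
  break 5: 95 + 50 = 145
  break 6: 50 = 50
No arrangement into 5 commercial breaks stays within capacity, so 6 is optimal.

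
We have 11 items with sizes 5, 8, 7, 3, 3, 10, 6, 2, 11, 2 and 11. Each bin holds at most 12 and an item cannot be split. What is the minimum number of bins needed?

6

Total = 11 + 11 + 10 + 8 + 7 + 6 + 5 + 3 + 3 + 2 + 2 = 68.
Lower bound: ⌈68/12⌉ = 6 bins.
A packing using 6 bins:
  bin 1: 11 = 11
  bin 2: 11 = 11
  bin 3: 10 + 2 = 12
  bin 4: 8 + 3 = 11
  bin 5: 7 + 5 = 12
  bin 6: 6 + 3 + 2 = 11
This matches the lower bound, so 6 is optimal.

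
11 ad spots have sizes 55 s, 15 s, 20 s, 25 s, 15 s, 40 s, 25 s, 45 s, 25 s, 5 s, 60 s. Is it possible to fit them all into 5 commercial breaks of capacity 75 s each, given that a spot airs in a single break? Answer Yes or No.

Yes

A valid assignment using 5 commercial breaks:
  break 1: 60 + 15 = 75
  break 2: 55 + 20 = 75
  break 3: 45 + 25 + 5 = 75
  break 4: 40 + 25 = 65
  break 5: 25 + 15 = 40
Every load is within 75 s, so 5 commercial breaks suffice.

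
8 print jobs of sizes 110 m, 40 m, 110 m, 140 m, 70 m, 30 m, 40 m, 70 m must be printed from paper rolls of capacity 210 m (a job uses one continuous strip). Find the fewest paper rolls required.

Total = 140 + 110 + 110 + 70 + 70 + 40 + 40 + 30 = 610 m.
Lower bound: ⌈610/210⌉ = 3 paper rolls.
A packing using 3 paper rolls:
  roll 1: 140 + 70 = 210
  roll 2: 110 + 70 + 30 = 210
  roll 3: 110 + 40 + 40 = 190
This matches the lower bound, so 3 is optimal.

3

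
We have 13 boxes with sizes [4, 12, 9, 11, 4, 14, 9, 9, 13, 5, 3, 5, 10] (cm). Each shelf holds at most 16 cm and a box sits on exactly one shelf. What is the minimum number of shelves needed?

Total = 14 + 13 + 12 + 11 + 10 + 9 + 9 + 9 + 5 + 5 + 4 + 4 + 3 = 108 cm.
Lower bound: ⌈108/16⌉ = 7 shelves.
Also, 8 boxes each exceed 8 cm, and no two of those can share a shelf, so at least 8 shelves are needed.
A packing using 8 shelves:
  shelf 1: 14 = 14
  shelf 2: 13 + 3 = 16
  shelf 3: 12 + 4 = 16
  shelf 4: 11 + 5 = 16
  shelf 5: 10 + 5 = 15
  shelf 6: 9 + 4 = 13
  shelf 7: 9 = 9
  shelf 8: 9 = 9
This matches the lower bound, so 8 is optimal.

8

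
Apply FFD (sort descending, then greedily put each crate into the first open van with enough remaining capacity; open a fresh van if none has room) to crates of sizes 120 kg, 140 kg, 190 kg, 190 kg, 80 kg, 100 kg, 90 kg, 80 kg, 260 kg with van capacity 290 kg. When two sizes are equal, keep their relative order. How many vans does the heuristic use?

5

Sorted descending: 260, 190, 190, 140, 120, 100, 90, 80, 80.
  260 → van 1 (new)  [load 260/290]
  190 → van 2 (new)  [load 190/290]
  190 → van 3 (new)  [load 190/290]
  140 → van 4 (new)  [load 140/290]
  120 → van 4  [load 260/290]
  100 → van 2  [load 290/290]
  90 → van 3  [load 280/290]
  80 → van 5 (new)  [load 80/290]
  80 → van 5  [load 160/290]
5 vans opened.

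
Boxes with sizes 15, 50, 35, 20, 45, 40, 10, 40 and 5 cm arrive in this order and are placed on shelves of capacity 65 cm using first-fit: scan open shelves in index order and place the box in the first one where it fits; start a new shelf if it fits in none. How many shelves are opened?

  15 → shelf 1 (new)  [load 15/65]
  50 → shelf 1  [load 65/65]
  35 → shelf 2 (new)  [load 35/65]
  20 → shelf 2  [load 55/65]
  45 → shelf 3 (new)  [load 45/65]
  40 → shelf 4 (new)  [load 40/65]
  10 → shelf 2  [load 65/65]
  40 → shelf 5 (new)  [load 40/65]
  5 → shelf 3  [load 50/65]
5 shelves opened.

5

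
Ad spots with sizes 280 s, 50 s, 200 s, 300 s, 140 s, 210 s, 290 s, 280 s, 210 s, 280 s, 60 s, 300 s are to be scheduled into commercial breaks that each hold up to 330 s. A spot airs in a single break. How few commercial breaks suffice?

10

Total = 300 + 300 + 290 + 280 + 280 + 280 + 210 + 210 + 200 + 140 + 60 + 50 = 2600 s.
Lower bound: ⌈2600/330⌉ = 8 commercial breaks.
Also, 9 ad spots each exceed 165 s, and no two of those can share a break, so at least 9 commercial breaks are needed.
A packing using 10 commercial breaks:
  break 1: 300 = 300
  break 2: 300 = 300
  break 3: 290 = 290
  break 4: 280 + 50 = 330
  break 5: 280 = 280
  break 6: 280 = 280
  break 7: 210 + 60 = 270
  break 8: 210 = 210
  break 9: 200 = 200
  break 10: 140 = 140
No arrangement into 9 commercial breaks stays within capacity, so 10 is optimal.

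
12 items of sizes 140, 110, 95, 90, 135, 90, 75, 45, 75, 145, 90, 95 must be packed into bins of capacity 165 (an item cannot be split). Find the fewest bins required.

Total = 145 + 140 + 135 + 110 + 95 + 95 + 90 + 90 + 90 + 75 + 75 + 45 = 1185.
Lower bound: ⌈1185/165⌉ = 8 bins.
Also, 9 items each exceed 165/2, and no two of those can share a bin, so at least 9 bins are needed.
A packing using 9 bins:
  bin 1: 145 = 145
  bin 2: 140 = 140
  bin 3: 135 = 135
  bin 4: 110 + 45 = 155
  bin 5: 95 = 95
  bin 6: 95 = 95
  bin 7: 90 + 75 = 165
  bin 8: 90 + 75 = 165
  bin 9: 90 = 90
This matches the lower bound, so 9 is optimal.

9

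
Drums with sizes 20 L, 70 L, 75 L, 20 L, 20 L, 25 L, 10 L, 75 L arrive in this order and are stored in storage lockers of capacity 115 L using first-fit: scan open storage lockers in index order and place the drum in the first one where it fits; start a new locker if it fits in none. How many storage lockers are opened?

  20 → locker 1 (new)  [load 20/115]
  70 → locker 1  [load 90/115]
  75 → locker 2 (new)  [load 75/115]
  20 → locker 1  [load 110/115]
  20 → locker 2  [load 95/115]
  25 → locker 3 (new)  [load 25/115]
  10 → locker 2  [load 105/115]
  75 → locker 3  [load 100/115]
3 storage lockers opened.

3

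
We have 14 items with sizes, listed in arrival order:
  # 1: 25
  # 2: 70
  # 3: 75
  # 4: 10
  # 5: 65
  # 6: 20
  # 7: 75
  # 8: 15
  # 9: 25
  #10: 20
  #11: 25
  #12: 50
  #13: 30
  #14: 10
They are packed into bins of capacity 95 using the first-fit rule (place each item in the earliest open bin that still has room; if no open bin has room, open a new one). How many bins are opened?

6

  25 → bin 1 (new)  [load 25/95]
  70 → bin 1  [load 95/95]
  75 → bin 2 (new)  [load 75/95]
  10 → bin 2  [load 85/95]
  65 → bin 3 (new)  [load 65/95]
  20 → bin 3  [load 85/95]
  75 → bin 4 (new)  [load 75/95]
  15 → bin 4  [load 90/95]
  25 → bin 5 (new)  [load 25/95]
  20 → bin 5  [load 45/95]
  25 → bin 5  [load 70/95]
  50 → bin 6 (new)  [load 50/95]
  30 → bin 6  [load 80/95]
  10 → bin 2  [load 95/95]
6 bins opened.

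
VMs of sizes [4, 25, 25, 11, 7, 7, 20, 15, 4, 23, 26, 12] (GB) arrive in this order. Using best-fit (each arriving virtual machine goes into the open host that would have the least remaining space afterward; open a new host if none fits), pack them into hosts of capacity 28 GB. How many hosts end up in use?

  4 → host 1 (new)  [load 4/28]
  25 → host 2 (new)  [load 25/28]
  25 → host 3 (new)  [load 25/28]
  11 → host 1  [load 15/28]
  7 → host 1  [load 22/28]
  7 → host 4 (new)  [load 7/28]
  20 → host 4  [load 27/28]
  15 → host 5 (new)  [load 15/28]
  4 → host 1  [load 26/28]
  23 → host 6 (new)  [load 23/28]
  26 → host 7 (new)  [load 26/28]
  12 → host 5  [load 27/28]
7 hosts opened.

7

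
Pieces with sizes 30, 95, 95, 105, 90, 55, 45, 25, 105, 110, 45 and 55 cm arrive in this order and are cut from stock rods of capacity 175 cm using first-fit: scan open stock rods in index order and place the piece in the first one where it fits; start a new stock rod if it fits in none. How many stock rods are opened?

  30 → stock rod 1 (new)  [load 30/175]
  95 → stock rod 1  [load 125/175]
  95 → stock rod 2 (new)  [load 95/175]
  105 → stock rod 3 (new)  [load 105/175]
  90 → stock rod 4 (new)  [load 90/175]
  55 → stock rod 2  [load 150/175]
  45 → stock rod 1  [load 170/175]
  25 → stock rod 2  [load 175/175]
  105 → stock rod 5 (new)  [load 105/175]
  110 → stock rod 6 (new)  [load 110/175]
  45 → stock rod 3  [load 150/175]
  55 → stock rod 4  [load 145/175]
6 stock rods opened.

6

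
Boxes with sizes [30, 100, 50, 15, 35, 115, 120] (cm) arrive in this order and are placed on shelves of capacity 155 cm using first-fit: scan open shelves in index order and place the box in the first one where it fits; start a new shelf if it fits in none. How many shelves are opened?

  30 → shelf 1 (new)  [load 30/155]
  100 → shelf 1  [load 130/155]
  50 → shelf 2 (new)  [load 50/155]
  15 → shelf 1  [load 145/155]
  35 → shelf 2  [load 85/155]
  115 → shelf 3 (new)  [load 115/155]
  120 → shelf 4 (new)  [load 120/155]
4 shelves opened.

4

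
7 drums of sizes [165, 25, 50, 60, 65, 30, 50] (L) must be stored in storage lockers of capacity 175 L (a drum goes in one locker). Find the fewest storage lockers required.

Total = 165 + 65 + 60 + 50 + 50 + 30 + 25 = 445 L.
Lower bound: ⌈445/175⌉ = 3 storage lockers.
A packing using 3 storage lockers:
  locker 1: 165 = 165
  locker 2: 65 + 60 + 50 = 175
  locker 3: 50 + 30 + 25 = 105
This matches the lower bound, so 3 is optimal.

3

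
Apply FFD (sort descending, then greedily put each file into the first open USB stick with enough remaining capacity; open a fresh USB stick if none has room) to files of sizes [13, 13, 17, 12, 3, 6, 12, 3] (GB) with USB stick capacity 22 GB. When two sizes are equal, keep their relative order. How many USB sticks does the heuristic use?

Sorted descending: 17, 13, 13, 12, 12, 6, 3, 3.
  17 → USB stick 1 (new)  [load 17/22]
  13 → USB stick 2 (new)  [load 13/22]
  13 → USB stick 3 (new)  [load 13/22]
  12 → USB stick 4 (new)  [load 12/22]
  12 → USB stick 5 (new)  [load 12/22]
  6 → USB stick 2  [load 19/22]
  3 → USB stick 1  [load 20/22]
  3 → USB stick 2  [load 22/22]
5 USB sticks opened.

5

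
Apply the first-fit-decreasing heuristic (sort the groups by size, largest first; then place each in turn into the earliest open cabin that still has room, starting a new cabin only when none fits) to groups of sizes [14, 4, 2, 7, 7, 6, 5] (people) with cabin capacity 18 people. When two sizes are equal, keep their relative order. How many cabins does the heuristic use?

Sorted descending: 14, 7, 7, 6, 5, 4, 2.
  14 → cabin 1 (new)  [load 14/18]
  7 → cabin 2 (new)  [load 7/18]
  7 → cabin 2  [load 14/18]
  6 → cabin 3 (new)  [load 6/18]
  5 → cabin 3  [load 11/18]
  4 → cabin 1  [load 18/18]
  2 → cabin 2  [load 16/18]
3 cabins opened.

3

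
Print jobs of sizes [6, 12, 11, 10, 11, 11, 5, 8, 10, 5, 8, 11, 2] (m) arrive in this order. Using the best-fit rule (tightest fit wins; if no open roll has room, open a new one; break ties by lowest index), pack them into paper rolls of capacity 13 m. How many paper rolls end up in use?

  6 → roll 1 (new)  [load 6/13]
  12 → roll 2 (new)  [load 12/13]
  11 → roll 3 (new)  [load 11/13]
  10 → roll 4 (new)  [load 10/13]
  11 → roll 5 (new)  [load 11/13]
  11 → roll 6 (new)  [load 11/13]
  5 → roll 1  [load 11/13]
  8 → roll 7 (new)  [load 8/13]
  10 → roll 8 (new)  [load 10/13]
  5 → roll 7  [load 13/13]
  8 → roll 9 (new)  [load 8/13]
  11 → roll 10 (new)  [load 11/13]
  2 → roll 1  [load 13/13]
10 paper rolls opened.

10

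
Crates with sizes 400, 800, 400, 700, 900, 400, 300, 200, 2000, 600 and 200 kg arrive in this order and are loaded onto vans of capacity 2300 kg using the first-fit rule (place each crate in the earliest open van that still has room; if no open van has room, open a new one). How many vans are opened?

  400 → van 1 (new)  [load 400/2300]
  800 → van 1  [load 1200/2300]
  400 → van 1  [load 1600/2300]
  700 → van 1  [load 2300/2300]
  900 → van 2 (new)  [load 900/2300]
  400 → van 2  [load 1300/2300]
  300 → van 2  [load 1600/2300]
  200 → van 2  [load 1800/2300]
  2000 → van 3 (new)  [load 2000/2300]
  600 → van 4 (new)  [load 600/2300]
  200 → van 2  [load 2000/2300]
4 vans opened.

4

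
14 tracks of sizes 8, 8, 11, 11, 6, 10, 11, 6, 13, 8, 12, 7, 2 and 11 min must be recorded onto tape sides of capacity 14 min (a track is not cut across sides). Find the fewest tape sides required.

Total = 13 + 12 + 11 + 11 + 11 + 11 + 10 + 8 + 8 + 8 + 7 + 6 + 6 + 2 = 124 min.
Lower bound: ⌈124/14⌉ = 9 tape sides.
Also, 10 tracks each exceed 7 min, and no two of those can share a side, so at least 10 tape sides are needed.
A packing using 11 tape sides:
  side 1: 13 = 13
  side 2: 12 + 2 = 14
  side 3: 11 = 11
  side 4: 11 = 11
  side 5: 11 = 11
  side 6: 11 = 11
  side 7: 10 = 10
  side 8: 8 + 6 = 14
  side 9: 8 + 6 = 14
  side 10: 8 = 8
  side 11: 7 = 7
No arrangement into 10 tape sides stays within capacity, so 11 is optimal.

11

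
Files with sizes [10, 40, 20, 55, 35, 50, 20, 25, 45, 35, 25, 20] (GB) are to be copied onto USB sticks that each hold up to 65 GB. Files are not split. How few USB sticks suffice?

7

Total = 55 + 50 + 45 + 40 + 35 + 35 + 25 + 25 + 20 + 20 + 20 + 10 = 380 GB.
Lower bound: ⌈380/65⌉ = 6 USB sticks.
A packing using 7 USB sticks:
  USB stick 1: 55 + 10 = 65
  USB stick 2: 50 = 50
  USB stick 3: 45 + 20 = 65
  USB stick 4: 40 + 25 = 65
  USB stick 5: 35 + 25 = 60
  USB stick 6: 35 + 20 = 55
  USB stick 7: 20 = 20
No arrangement into 6 USB sticks stays within capacity, so 7 is optimal.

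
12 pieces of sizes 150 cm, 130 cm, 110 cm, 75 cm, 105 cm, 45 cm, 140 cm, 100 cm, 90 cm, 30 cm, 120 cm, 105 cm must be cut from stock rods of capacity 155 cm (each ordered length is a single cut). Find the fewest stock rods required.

10

Total = 150 + 140 + 130 + 120 + 110 + 105 + 105 + 100 + 90 + 75 + 45 + 30 = 1200 cm.
Lower bound: ⌈1200/155⌉ = 8 stock rods.
Also, 9 pieces each exceed 155/2 cm, and no two of those can share a stock rod, so at least 9 stock rods are needed.
A packing using 10 stock rods:
  stock rod 1: 150 = 150
  stock rod 2: 140 = 140
  stock rod 3: 130 = 130
  stock rod 4: 120 + 30 = 150
  stock rod 5: 110 + 45 = 155
  stock rod 6: 105 = 105
  stock rod 7: 105 = 105
  stock rod 8: 100 = 100
  stock rod 9: 90 = 90
  stock rod 10: 75 = 75
No arrangement into 9 stock rods stays within capacity, so 10 is optimal.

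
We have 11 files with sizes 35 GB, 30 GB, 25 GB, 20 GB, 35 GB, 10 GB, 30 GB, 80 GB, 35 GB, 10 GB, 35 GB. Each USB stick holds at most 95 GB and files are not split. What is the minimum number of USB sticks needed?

Total = 80 + 35 + 35 + 35 + 35 + 30 + 30 + 25 + 20 + 10 + 10 = 345 GB.
Lower bound: ⌈345/95⌉ = 4 USB sticks.
A packing using 4 USB sticks:
  USB stick 1: 80 + 10 = 90
  USB stick 2: 35 + 35 + 25 = 95
  USB stick 3: 35 + 35 + 20 = 90
  USB stick 4: 30 + 30 + 10 = 70
This matches the lower bound, so 4 is optimal.

4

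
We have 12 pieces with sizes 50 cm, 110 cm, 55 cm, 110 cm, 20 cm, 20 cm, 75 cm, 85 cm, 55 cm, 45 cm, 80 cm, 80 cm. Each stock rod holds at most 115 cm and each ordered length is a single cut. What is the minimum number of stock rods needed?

8

Total = 110 + 110 + 85 + 80 + 80 + 75 + 55 + 55 + 50 + 45 + 20 + 20 = 785 cm.
Lower bound: ⌈785/115⌉ = 7 stock rods.
A packing using 8 stock rods:
  stock rod 1: 110 = 110
  stock rod 2: 110 = 110
  stock rod 3: 85 + 20 = 105
  stock rod 4: 80 + 20 = 100
  stock rod 5: 80 = 80
  stock rod 6: 75 = 75
  stock rod 7: 55 + 55 = 110
  stock rod 8: 50 + 45 = 95
No arrangement into 7 stock rods stays within capacity, so 8 is optimal.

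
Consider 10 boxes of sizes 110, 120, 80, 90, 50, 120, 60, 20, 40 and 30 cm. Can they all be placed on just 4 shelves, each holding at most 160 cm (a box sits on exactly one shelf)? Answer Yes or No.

No

Total = 720 cm; ⌈720/160⌉ = 5.
At least 5 shelves are required, but only 4 are allowed.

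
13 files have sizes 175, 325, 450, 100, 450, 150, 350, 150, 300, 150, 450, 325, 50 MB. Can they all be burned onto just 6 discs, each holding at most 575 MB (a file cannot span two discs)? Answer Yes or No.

Total = 3425 MB; ⌈3425/575⌉ = 6.
7 files each exceed half the capacity and cannot share a disc, forcing at least 7 discs.
At least 7 discs are required, but only 6 are allowed.

No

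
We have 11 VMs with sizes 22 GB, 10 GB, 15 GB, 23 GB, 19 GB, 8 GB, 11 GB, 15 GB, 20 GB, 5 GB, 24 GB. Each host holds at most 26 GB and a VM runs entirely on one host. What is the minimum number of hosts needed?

Total = 24 + 23 + 22 + 20 + 19 + 15 + 15 + 11 + 10 + 8 + 5 = 172 GB.
Lower bound: ⌈172/26⌉ = 7 hosts.
A packing using 8 hosts:
  host 1: 24 = 24
  host 2: 23 = 23
  host 3: 22 = 22
  host 4: 20 + 5 = 25
  host 5: 19 = 19
  host 6: 15 + 11 = 26
  host 7: 15 + 10 = 25
  host 8: 8 = 8
No arrangement into 7 hosts stays within capacity, so 8 is optimal.

8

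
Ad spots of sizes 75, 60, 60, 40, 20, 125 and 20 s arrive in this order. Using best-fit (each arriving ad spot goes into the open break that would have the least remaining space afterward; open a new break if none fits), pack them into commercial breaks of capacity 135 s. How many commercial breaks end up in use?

  75 → break 1 (new)  [load 75/135]
  60 → break 1  [load 135/135]
  60 → break 2 (new)  [load 60/135]
  40 → break 2  [load 100/135]
  20 → break 2  [load 120/135]
  125 → break 3 (new)  [load 125/135]
  20 → break 4 (new)  [load 20/135]
4 commercial breaks opened.

4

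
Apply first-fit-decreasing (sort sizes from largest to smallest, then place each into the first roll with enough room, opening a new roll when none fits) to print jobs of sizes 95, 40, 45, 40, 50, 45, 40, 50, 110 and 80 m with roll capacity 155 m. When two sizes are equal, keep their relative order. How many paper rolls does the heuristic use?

5

Sorted descending: 110, 95, 80, 50, 50, 45, 45, 40, 40, 40.
  110 → roll 1 (new)  [load 110/155]
  95 → roll 2 (new)  [load 95/155]
  80 → roll 3 (new)  [load 80/155]
  50 → roll 2  [load 145/155]
  50 → roll 3  [load 130/155]
  45 → roll 1  [load 155/155]
  45 → roll 4 (new)  [load 45/155]
  40 → roll 4  [load 85/155]
  40 → roll 4  [load 125/155]
  40 → roll 5 (new)  [load 40/155]
5 paper rolls opened.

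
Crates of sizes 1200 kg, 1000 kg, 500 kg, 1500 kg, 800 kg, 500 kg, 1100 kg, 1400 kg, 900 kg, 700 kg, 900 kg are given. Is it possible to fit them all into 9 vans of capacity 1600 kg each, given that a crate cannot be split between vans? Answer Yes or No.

A valid assignment using 8 vans:
  van 1: 1500 = 1500
  van 2: 1400 = 1400
  van 3: 1200 = 1200
  van 4: 1100 + 500 = 1600
  van 5: 1000 + 500 = 1500
  van 6: 900 + 700 = 1600
  van 7: 900 = 900
  van 8: 800 = 800
That uses only 8 ≤ 9, so 9 vans are enough.

Yes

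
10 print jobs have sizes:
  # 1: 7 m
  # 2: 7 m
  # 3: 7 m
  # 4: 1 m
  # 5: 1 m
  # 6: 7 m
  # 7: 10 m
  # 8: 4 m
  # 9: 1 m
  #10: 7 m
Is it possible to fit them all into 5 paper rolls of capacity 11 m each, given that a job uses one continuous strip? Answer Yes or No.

No

Total = 52 m; ⌈52/11⌉ = 5.
6 print jobs each exceed half the capacity and cannot share a roll, forcing at least 6 paper rolls.
At least 6 paper rolls are required, but only 5 are allowed.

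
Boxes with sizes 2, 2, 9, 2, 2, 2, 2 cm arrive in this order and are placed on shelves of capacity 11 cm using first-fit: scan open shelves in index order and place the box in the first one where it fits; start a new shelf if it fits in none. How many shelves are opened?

2

  2 → shelf 1 (new)  [load 2/11]
  2 → shelf 1  [load 4/11]
  9 → shelf 2 (new)  [load 9/11]
  2 → shelf 1  [load 6/11]
  2 → shelf 1  [load 8/11]
  2 → shelf 1  [load 10/11]
  2 → shelf 2  [load 11/11]
2 shelves opened.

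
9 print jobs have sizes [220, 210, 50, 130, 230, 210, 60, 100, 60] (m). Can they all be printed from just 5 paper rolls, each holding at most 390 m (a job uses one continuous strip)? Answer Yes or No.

A valid assignment using 4 paper rolls:
  roll 1: 230 + 130 = 360
  roll 2: 220 + 100 + 60 = 380
  roll 3: 210 + 60 + 50 = 320
  roll 4: 210 = 210
That uses only 4 ≤ 5, so 5 paper rolls are enough.

Yes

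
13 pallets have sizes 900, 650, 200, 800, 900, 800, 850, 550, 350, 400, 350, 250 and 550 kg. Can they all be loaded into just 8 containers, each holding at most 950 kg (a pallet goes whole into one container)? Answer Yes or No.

No

Total = 7550 kg; ⌈7550/950⌉ = 8.
The bound of 8 does not rule out 8, but exhaustive search shows no assignment into 8 containers of capacity 950 kg exists — the minimum is 9.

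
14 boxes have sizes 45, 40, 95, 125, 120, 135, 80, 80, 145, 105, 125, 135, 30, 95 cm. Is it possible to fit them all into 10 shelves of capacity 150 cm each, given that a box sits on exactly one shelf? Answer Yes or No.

No

Total = 1355 cm; ⌈1355/150⌉ = 10.
11 boxes each exceed half the capacity and cannot share a shelf, forcing at least 11 shelves.
At least 11 shelves are required, but only 10 are allowed.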